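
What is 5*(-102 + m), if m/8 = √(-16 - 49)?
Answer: -510 + 40*I*√65 ≈ -510.0 + 322.49*I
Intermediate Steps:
m = 8*I*√65 (m = 8*√(-16 - 49) = 8*√(-65) = 8*(I*√65) = 8*I*√65 ≈ 64.498*I)
5*(-102 + m) = 5*(-102 + 8*I*√65) = -510 + 40*I*√65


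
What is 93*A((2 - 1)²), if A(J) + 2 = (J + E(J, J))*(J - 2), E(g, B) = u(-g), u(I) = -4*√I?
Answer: -279 + 372*I ≈ -279.0 + 372.0*I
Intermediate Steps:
E(g, B) = -4*√(-g)
A(J) = -2 + (-2 + J)*(J - 4*√(-J)) (A(J) = -2 + (J - 4*√(-J))*(J - 2) = -2 + (J - 4*√(-J))*(-2 + J) = -2 + (-2 + J)*(J - 4*√(-J)))
93*A((2 - 1)²) = 93*(-2 + ((2 - 1)²)² - 2*(2 - 1)² + 4*(-(2 - 1)²)^(3/2) + 8*√(-(2 - 1)²)) = 93*(-2 + (1²)² - 2*1² + 4*(-1*1²)^(3/2) + 8*√(-1*1²)) = 93*(-2 + 1² - 2*1 + 4*(-1*1)^(3/2) + 8*√(-1*1)) = 93*(-2 + 1 - 2 + 4*(-1)^(3/2) + 8*√(-1)) = 93*(-2 + 1 - 2 + 4*(-I) + 8*I) = 93*(-2 + 1 - 2 - 4*I + 8*I) = 93*(-3 + 4*I) = -279 + 372*I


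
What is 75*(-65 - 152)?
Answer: -16275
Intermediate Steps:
75*(-65 - 152) = 75*(-217) = -16275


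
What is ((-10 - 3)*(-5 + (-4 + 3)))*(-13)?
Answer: -1014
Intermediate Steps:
((-10 - 3)*(-5 + (-4 + 3)))*(-13) = -13*(-5 - 1)*(-13) = -13*(-6)*(-13) = 78*(-13) = -1014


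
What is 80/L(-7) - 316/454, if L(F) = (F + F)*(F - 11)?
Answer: -5414/14301 ≈ -0.37857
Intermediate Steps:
L(F) = 2*F*(-11 + F) (L(F) = (2*F)*(-11 + F) = 2*F*(-11 + F))
80/L(-7) - 316/454 = 80/((2*(-7)*(-11 - 7))) - 316/454 = 80/((2*(-7)*(-18))) - 316*1/454 = 80/252 - 158/227 = 80*(1/252) - 158/227 = 20/63 - 158/227 = -5414/14301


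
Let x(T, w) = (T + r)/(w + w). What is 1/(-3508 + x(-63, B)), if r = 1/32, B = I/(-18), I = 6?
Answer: -64/218467 ≈ -0.00029295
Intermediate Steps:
B = -⅓ (B = 6/(-18) = 6*(-1/18) = -⅓ ≈ -0.33333)
r = 1/32 ≈ 0.031250
x(T, w) = (1/32 + T)/(2*w) (x(T, w) = (T + 1/32)/(w + w) = (1/32 + T)/((2*w)) = (1/32 + T)*(1/(2*w)) = (1/32 + T)/(2*w))
1/(-3508 + x(-63, B)) = 1/(-3508 + (1 + 32*(-63))/(64*(-⅓))) = 1/(-3508 + (1/64)*(-3)*(1 - 2016)) = 1/(-3508 + (1/64)*(-3)*(-2015)) = 1/(-3508 + 6045/64) = 1/(-218467/64) = -64/218467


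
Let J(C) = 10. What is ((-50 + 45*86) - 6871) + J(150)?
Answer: -3041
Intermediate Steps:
((-50 + 45*86) - 6871) + J(150) = ((-50 + 45*86) - 6871) + 10 = ((-50 + 3870) - 6871) + 10 = (3820 - 6871) + 10 = -3051 + 10 = -3041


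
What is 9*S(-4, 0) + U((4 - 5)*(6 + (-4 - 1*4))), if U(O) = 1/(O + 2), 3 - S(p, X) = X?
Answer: 109/4 ≈ 27.250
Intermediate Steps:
S(p, X) = 3 - X
U(O) = 1/(2 + O)
9*S(-4, 0) + U((4 - 5)*(6 + (-4 - 1*4))) = 9*(3 - 1*0) + 1/(2 + (4 - 5)*(6 + (-4 - 1*4))) = 9*(3 + 0) + 1/(2 - (6 + (-4 - 4))) = 9*3 + 1/(2 - (6 - 8)) = 27 + 1/(2 - 1*(-2)) = 27 + 1/(2 + 2) = 27 + 1/4 = 27 + ¼ = 109/4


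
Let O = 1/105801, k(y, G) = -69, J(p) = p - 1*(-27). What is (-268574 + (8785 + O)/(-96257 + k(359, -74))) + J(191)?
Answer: -1367460406523321/5095693563 ≈ -2.6836e+5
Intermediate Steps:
J(p) = 27 + p (J(p) = p + 27 = 27 + p)
O = 1/105801 ≈ 9.4517e-6
(-268574 + (8785 + O)/(-96257 + k(359, -74))) + J(191) = (-268574 + (8785 + 1/105801)/(-96257 - 69)) + (27 + 191) = (-268574 + (929461786/105801)/(-96326)) + 218 = (-268574 + (929461786/105801)*(-1/96326)) + 218 = (-268574 - 464730893/5095693563) + 218 = -1368571267720055/5095693563 + 218 = -1367460406523321/5095693563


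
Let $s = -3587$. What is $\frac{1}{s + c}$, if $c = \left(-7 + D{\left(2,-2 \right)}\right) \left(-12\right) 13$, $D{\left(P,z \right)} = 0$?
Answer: $- \frac{1}{2495} \approx -0.0004008$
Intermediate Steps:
$c = 1092$ ($c = \left(-7 + 0\right) \left(-12\right) 13 = \left(-7\right) \left(-12\right) 13 = 84 \cdot 13 = 1092$)
$\frac{1}{s + c} = \frac{1}{-3587 + 1092} = \frac{1}{-2495} = - \frac{1}{2495}$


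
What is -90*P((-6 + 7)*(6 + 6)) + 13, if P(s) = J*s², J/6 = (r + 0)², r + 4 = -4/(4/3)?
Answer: -3810227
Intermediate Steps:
r = -7 (r = -4 - 4/(4/3) = -4 - 4/(4*(⅓)) = -4 - 4/4/3 = -4 - 4*¾ = -4 - 3 = -7)
J = 294 (J = 6*(-7 + 0)² = 6*(-7)² = 6*49 = 294)
P(s) = 294*s²
-90*P((-6 + 7)*(6 + 6)) + 13 = -26460*((-6 + 7)*(6 + 6))² + 13 = -26460*(1*12)² + 13 = -26460*12² + 13 = -26460*144 + 13 = -90*42336 + 13 = -3810240 + 13 = -3810227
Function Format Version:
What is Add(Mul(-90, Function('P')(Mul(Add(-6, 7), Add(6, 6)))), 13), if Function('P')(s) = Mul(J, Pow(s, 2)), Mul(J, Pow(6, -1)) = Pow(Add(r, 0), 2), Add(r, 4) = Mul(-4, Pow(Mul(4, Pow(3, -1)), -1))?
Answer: -3810227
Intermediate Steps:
r = -7 (r = Add(-4, Mul(-4, Pow(Mul(4, Pow(3, -1)), -1))) = Add(-4, Mul(-4, Pow(Mul(4, Rational(1, 3)), -1))) = Add(-4, Mul(-4, Pow(Rational(4, 3), -1))) = Add(-4, Mul(-4, Rational(3, 4))) = Add(-4, -3) = -7)
J = 294 (J = Mul(6, Pow(Add(-7, 0), 2)) = Mul(6, Pow(-7, 2)) = Mul(6, 49) = 294)
Function('P')(s) = Mul(294, Pow(s, 2))
Add(Mul(-90, Function('P')(Mul(Add(-6, 7), Add(6, 6)))), 13) = Add(Mul(-90, Mul(294, Pow(Mul(Add(-6, 7), Add(6, 6)), 2))), 13) = Add(Mul(-90, Mul(294, Pow(Mul(1, 12), 2))), 13) = Add(Mul(-90, Mul(294, Pow(12, 2))), 13) = Add(Mul(-90, Mul(294, 144)), 13) = Add(Mul(-90, 42336), 13) = Add(-3810240, 13) = -3810227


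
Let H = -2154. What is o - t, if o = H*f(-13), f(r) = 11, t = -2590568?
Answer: 2566874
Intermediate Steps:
o = -23694 (o = -2154*11 = -23694)
o - t = -23694 - 1*(-2590568) = -23694 + 2590568 = 2566874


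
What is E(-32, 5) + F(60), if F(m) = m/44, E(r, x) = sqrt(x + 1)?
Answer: 15/11 + sqrt(6) ≈ 3.8131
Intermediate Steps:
E(r, x) = sqrt(1 + x)
F(m) = m/44 (F(m) = m*(1/44) = m/44)
E(-32, 5) + F(60) = sqrt(1 + 5) + (1/44)*60 = sqrt(6) + 15/11 = 15/11 + sqrt(6)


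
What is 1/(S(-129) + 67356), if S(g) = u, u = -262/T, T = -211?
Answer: 211/14212378 ≈ 1.4846e-5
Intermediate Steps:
u = 262/211 (u = -262/(-211) = -262*(-1/211) = 262/211 ≈ 1.2417)
S(g) = 262/211
1/(S(-129) + 67356) = 1/(262/211 + 67356) = 1/(14212378/211) = 211/14212378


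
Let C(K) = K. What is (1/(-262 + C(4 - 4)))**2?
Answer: 1/68644 ≈ 1.4568e-5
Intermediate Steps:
(1/(-262 + C(4 - 4)))**2 = (1/(-262 + (4 - 4)))**2 = (1/(-262 + 0))**2 = (1/(-262))**2 = (-1/262)**2 = 1/68644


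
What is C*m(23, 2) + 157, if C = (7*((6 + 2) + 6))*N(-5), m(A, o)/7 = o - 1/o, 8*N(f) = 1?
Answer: 2285/8 ≈ 285.63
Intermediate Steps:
N(f) = ⅛ (N(f) = (⅛)*1 = ⅛)
m(A, o) = -7/o + 7*o (m(A, o) = 7*(o - 1/o) = -7/o + 7*o)
C = 49/4 (C = (7*((6 + 2) + 6))*(⅛) = (7*(8 + 6))*(⅛) = (7*14)*(⅛) = 98*(⅛) = 49/4 ≈ 12.250)
C*m(23, 2) + 157 = 49*(-7/2 + 7*2)/4 + 157 = 49*(-7*½ + 14)/4 + 157 = 49*(-7/2 + 14)/4 + 157 = (49/4)*(21/2) + 157 = 1029/8 + 157 = 2285/8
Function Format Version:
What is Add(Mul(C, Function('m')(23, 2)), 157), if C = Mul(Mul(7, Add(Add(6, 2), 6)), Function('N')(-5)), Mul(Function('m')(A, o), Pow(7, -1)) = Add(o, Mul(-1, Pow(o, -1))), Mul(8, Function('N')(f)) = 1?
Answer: Rational(2285, 8) ≈ 285.63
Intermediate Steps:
Function('N')(f) = Rational(1, 8) (Function('N')(f) = Mul(Rational(1, 8), 1) = Rational(1, 8))
Function('m')(A, o) = Add(Mul(-7, Pow(o, -1)), Mul(7, o)) (Function('m')(A, o) = Mul(7, Add(o, Mul(-1, Pow(o, -1)))) = Add(Mul(-7, Pow(o, -1)), Mul(7, o)))
C = Rational(49, 4) (C = Mul(Mul(7, Add(Add(6, 2), 6)), Rational(1, 8)) = Mul(Mul(7, Add(8, 6)), Rational(1, 8)) = Mul(Mul(7, 14), Rational(1, 8)) = Mul(98, Rational(1, 8)) = Rational(49, 4) ≈ 12.250)
Add(Mul(C, Function('m')(23, 2)), 157) = Add(Mul(Rational(49, 4), Add(Mul(-7, Pow(2, -1)), Mul(7, 2))), 157) = Add(Mul(Rational(49, 4), Add(Mul(-7, Rational(1, 2)), 14)), 157) = Add(Mul(Rational(49, 4), Add(Rational(-7, 2), 14)), 157) = Add(Mul(Rational(49, 4), Rational(21, 2)), 157) = Add(Rational(1029, 8), 157) = Rational(2285, 8)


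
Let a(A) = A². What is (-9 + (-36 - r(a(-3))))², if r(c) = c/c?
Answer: 2116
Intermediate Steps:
r(c) = 1
(-9 + (-36 - r(a(-3))))² = (-9 + (-36 - 1*1))² = (-9 + (-36 - 1))² = (-9 - 37)² = (-46)² = 2116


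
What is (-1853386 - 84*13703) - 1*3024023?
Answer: -6028461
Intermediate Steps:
(-1853386 - 84*13703) - 1*3024023 = (-1853386 - 1151052) - 3024023 = -3004438 - 3024023 = -6028461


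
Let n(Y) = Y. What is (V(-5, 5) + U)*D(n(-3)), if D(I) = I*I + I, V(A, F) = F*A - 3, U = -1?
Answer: -174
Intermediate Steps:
V(A, F) = -3 + A*F (V(A, F) = A*F - 3 = -3 + A*F)
D(I) = I + I**2 (D(I) = I**2 + I = I + I**2)
(V(-5, 5) + U)*D(n(-3)) = ((-3 - 5*5) - 1)*(-3*(1 - 3)) = ((-3 - 25) - 1)*(-3*(-2)) = (-28 - 1)*6 = -29*6 = -174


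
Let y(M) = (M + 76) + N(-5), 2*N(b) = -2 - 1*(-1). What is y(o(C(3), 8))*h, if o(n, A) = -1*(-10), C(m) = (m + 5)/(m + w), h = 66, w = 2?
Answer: 5643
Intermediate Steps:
N(b) = -½ (N(b) = (-2 - 1*(-1))/2 = (-2 + 1)/2 = (½)*(-1) = -½)
C(m) = (5 + m)/(2 + m) (C(m) = (m + 5)/(m + 2) = (5 + m)/(2 + m))
o(n, A) = 10
y(M) = 151/2 + M (y(M) = (M + 76) - ½ = (76 + M) - ½ = 151/2 + M)
y(o(C(3), 8))*h = (151/2 + 10)*66 = (171/2)*66 = 5643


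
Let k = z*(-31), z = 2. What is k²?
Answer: 3844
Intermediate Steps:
k = -62 (k = 2*(-31) = -62)
k² = (-62)² = 3844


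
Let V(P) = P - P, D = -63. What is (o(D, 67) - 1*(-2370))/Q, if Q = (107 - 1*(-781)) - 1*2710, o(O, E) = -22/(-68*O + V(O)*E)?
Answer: -5076529/3902724 ≈ -1.3008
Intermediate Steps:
V(P) = 0
o(O, E) = 11/(34*O) (o(O, E) = -22/(-68*O + 0*E) = -22/(-68*O + 0) = -22*(-1/(68*O)) = -(-11)/(34*O) = 11/(34*O))
Q = -1822 (Q = (107 + 781) - 2710 = 888 - 2710 = -1822)
(o(D, 67) - 1*(-2370))/Q = ((11/34)/(-63) - 1*(-2370))/(-1822) = ((11/34)*(-1/63) + 2370)*(-1/1822) = (-11/2142 + 2370)*(-1/1822) = (5076529/2142)*(-1/1822) = -5076529/3902724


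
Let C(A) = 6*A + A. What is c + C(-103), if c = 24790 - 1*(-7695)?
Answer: 31764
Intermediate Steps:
c = 32485 (c = 24790 + 7695 = 32485)
C(A) = 7*A
c + C(-103) = 32485 + 7*(-103) = 32485 - 721 = 31764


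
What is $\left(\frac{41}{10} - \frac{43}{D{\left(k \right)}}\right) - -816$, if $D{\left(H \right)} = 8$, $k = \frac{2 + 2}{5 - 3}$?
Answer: $\frac{32589}{40} \approx 814.72$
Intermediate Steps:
$k = 2$ ($k = \frac{4}{2} = 4 \cdot \frac{1}{2} = 2$)
$\left(\frac{41}{10} - \frac{43}{D{\left(k \right)}}\right) - -816 = \left(\frac{41}{10} - \frac{43}{8}\right) - -816 = \left(41 \cdot \frac{1}{10} - \frac{43}{8}\right) + 816 = \left(\frac{41}{10} - \frac{43}{8}\right) + 816 = - \frac{51}{40} + 816 = \frac{32589}{40}$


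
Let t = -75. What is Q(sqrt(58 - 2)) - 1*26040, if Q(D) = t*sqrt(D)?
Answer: -26040 - 75*2**(3/4)*7**(1/4) ≈ -26245.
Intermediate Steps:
Q(D) = -75*sqrt(D)
Q(sqrt(58 - 2)) - 1*26040 = -75*(58 - 2)**(1/4) - 1*26040 = -75*56**(1/4) - 26040 = -75*2**(3/4)*7**(1/4) - 26040 = -26040 - 75*2**(3/4)*7**(1/4)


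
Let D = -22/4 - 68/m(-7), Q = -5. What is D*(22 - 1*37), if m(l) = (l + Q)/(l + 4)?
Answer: 675/2 ≈ 337.50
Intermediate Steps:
m(l) = (-5 + l)/(4 + l) (m(l) = (l - 5)/(l + 4) = (-5 + l)/(4 + l))
D = -45/2 (D = -22/4 - 68*(4 - 7)/(-5 - 7) = -22*1/4 - 68/(-12/(-3)) = -11/2 - 68/((-1/3*(-12))) = -11/2 - 68/4 = -11/2 - 68*1/4 = -11/2 - 17 = -45/2 ≈ -22.500)
D*(22 - 1*37) = -45*(22 - 1*37)/2 = -45*(22 - 37)/2 = -45/2*(-15) = 675/2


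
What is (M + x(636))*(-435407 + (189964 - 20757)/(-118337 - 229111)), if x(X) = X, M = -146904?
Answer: 1843969722558627/28954 ≈ 6.3686e+10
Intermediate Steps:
(M + x(636))*(-435407 + (189964 - 20757)/(-118337 - 229111)) = (-146904 + 636)*(-435407 + (189964 - 20757)/(-118337 - 229111)) = -146268*(-435407 + 169207/(-347448)) = -146268*(-435407 + 169207*(-1/347448)) = -146268*(-435407 - 169207/347448) = -146268*(-151281460543/347448) = 1843969722558627/28954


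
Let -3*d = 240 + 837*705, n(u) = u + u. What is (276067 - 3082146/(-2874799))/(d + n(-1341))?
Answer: -793640217679/573398784143 ≈ -1.3841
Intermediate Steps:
n(u) = 2*u
d = -196775 (d = -(240 + 837*705)/3 = -(240 + 590085)/3 = -⅓*590325 = -196775)
(276067 - 3082146/(-2874799))/(d + n(-1341)) = (276067 - 3082146/(-2874799))/(-196775 + 2*(-1341)) = (276067 - 3082146*(-1/2874799))/(-196775 - 2682) = (276067 + 3082146/2874799)/(-199457) = (793640217679/2874799)*(-1/199457) = -793640217679/573398784143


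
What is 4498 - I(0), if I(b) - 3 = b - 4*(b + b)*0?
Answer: 4495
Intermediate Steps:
I(b) = 3 + b (I(b) = 3 + (b - 4*(b + b)*0) = 3 + (b - 4*2*b*0) = 3 + (b - 4*0) = 3 + (b + 0) = 3 + b)
4498 - I(0) = 4498 - (3 + 0) = 4498 - 1*3 = 4498 - 3 = 4495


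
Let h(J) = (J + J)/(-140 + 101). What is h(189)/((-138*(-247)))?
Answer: -21/73853 ≈ -0.00028435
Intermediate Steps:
h(J) = -2*J/39 (h(J) = (2*J)/(-39) = (2*J)*(-1/39) = -2*J/39)
h(189)/((-138*(-247))) = (-2/39*189)/((-138*(-247))) = -126/13/34086 = -126/13*1/34086 = -21/73853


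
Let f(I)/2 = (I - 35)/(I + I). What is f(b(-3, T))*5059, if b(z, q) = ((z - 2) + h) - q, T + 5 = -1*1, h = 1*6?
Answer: -20236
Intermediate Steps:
h = 6
T = -6 (T = -5 - 1*1 = -5 - 1 = -6)
b(z, q) = 4 + z - q (b(z, q) = ((z - 2) + 6) - q = ((-2 + z) + 6) - q = (4 + z) - q = 4 + z - q)
f(I) = (-35 + I)/I (f(I) = 2*((I - 35)/(I + I)) = 2*((-35 + I)/((2*I))) = 2*((-35 + I)*(1/(2*I))) = 2*((-35 + I)/(2*I)) = (-35 + I)/I)
f(b(-3, T))*5059 = ((-35 + (4 - 3 - 1*(-6)))/(4 - 3 - 1*(-6)))*5059 = ((-35 + (4 - 3 + 6))/(4 - 3 + 6))*5059 = ((-35 + 7)/7)*5059 = ((1/7)*(-28))*5059 = -4*5059 = -20236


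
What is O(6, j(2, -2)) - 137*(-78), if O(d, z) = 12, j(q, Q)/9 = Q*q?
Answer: 10698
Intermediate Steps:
j(q, Q) = 9*Q*q (j(q, Q) = 9*(Q*q) = 9*Q*q)
O(6, j(2, -2)) - 137*(-78) = 12 - 137*(-78) = 12 + 10686 = 10698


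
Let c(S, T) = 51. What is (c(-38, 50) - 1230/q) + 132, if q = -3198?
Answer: 2384/13 ≈ 183.38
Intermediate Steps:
(c(-38, 50) - 1230/q) + 132 = (51 - 1230/(-3198)) + 132 = (51 - 1230*(-1/3198)) + 132 = (51 + 5/13) + 132 = 668/13 + 132 = 2384/13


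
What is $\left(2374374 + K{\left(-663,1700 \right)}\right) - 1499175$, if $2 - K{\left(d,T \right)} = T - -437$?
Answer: $873064$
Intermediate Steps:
$K{\left(d,T \right)} = -435 - T$ ($K{\left(d,T \right)} = 2 - \left(T - -437\right) = 2 - \left(T + 437\right) = 2 - \left(437 + T\right) = -435 - T$)
$\left(2374374 + K{\left(-663,1700 \right)}\right) - 1499175 = \left(2374374 - 2135\right) - 1499175 = 2372239 - 1499175 = 873064$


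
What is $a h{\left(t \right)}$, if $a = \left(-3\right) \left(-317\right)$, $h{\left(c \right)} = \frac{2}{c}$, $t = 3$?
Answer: $634$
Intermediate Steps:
$a = 951$
$a h{\left(t \right)} = 951 \cdot \frac{2}{3} = 634$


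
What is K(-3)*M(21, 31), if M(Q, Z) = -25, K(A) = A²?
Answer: -225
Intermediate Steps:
K(-3)*M(21, 31) = (-3)²*(-25) = 9*(-25) = -225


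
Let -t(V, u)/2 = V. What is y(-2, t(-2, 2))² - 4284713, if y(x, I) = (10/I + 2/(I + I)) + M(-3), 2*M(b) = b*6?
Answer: -68554783/16 ≈ -4.2847e+6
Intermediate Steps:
M(b) = 3*b (M(b) = (b*6)/2 = (6*b)/2 = 3*b)
t(V, u) = -2*V
y(x, I) = -9 + 11/I (y(x, I) = (10/I + 2/(I + I)) + 3*(-3) = (10/I + 2/((2*I))) - 9 = (10/I + 2*(1/(2*I))) - 9 = (10/I + 1/I) - 9 = 11/I - 9 = -9 + 11/I)
y(-2, t(-2, 2))² - 4284713 = (-9 + 11/((-2*(-2))))² - 4284713 = (-9 + 11/4)² - 4284713 = (-25/4)² - 4284713 = 625/16 - 4284713 = -68554783/16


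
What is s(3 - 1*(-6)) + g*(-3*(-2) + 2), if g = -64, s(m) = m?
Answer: -503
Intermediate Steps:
s(3 - 1*(-6)) + g*(-3*(-2) + 2) = (3 - 1*(-6)) - 64*(-3*(-2) + 2) = (3 + 6) - 64*(6 + 2) = 9 - 64*8 = 9 - 512 = -503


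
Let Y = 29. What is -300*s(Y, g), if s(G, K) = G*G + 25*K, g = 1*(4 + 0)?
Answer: -282300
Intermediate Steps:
g = 4 (g = 1*4 = 4)
s(G, K) = G² + 25*K
-300*s(Y, g) = -300*(29² + 25*4) = -300*(841 + 100) = -300*941 = -282300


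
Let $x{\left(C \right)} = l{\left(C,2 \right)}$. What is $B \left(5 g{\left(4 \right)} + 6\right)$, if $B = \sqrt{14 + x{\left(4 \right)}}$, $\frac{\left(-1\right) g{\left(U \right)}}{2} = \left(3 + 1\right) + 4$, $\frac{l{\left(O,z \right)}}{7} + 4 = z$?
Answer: $0$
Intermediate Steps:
$l{\left(O,z \right)} = -28 + 7 z$
$x{\left(C \right)} = -14$ ($x{\left(C \right)} = -28 + 7 \cdot 2 = -28 + 14 = -14$)
$g{\left(U \right)} = -16$ ($g{\left(U \right)} = - 2 \left(\left(3 + 1\right) + 4\right) = - 2 \left(4 + 4\right) = \left(-2\right) 8 = -16$)
$B = 0$ ($B = \sqrt{14 - 14} = \sqrt{0} = 0$)
$B \left(5 g{\left(4 \right)} + 6\right) = 0 \left(5 \left(-16\right) + 6\right) = 0 \left(-80 + 6\right) = 0 \left(-74\right) = 0$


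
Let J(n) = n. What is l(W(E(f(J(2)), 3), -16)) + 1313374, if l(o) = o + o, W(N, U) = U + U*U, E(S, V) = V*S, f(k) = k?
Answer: 1313854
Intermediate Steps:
E(S, V) = S*V
W(N, U) = U + U²
l(o) = 2*o
l(W(E(f(J(2)), 3), -16)) + 1313374 = 2*(-16*(1 - 16)) + 1313374 = 2*(-16*(-15)) + 1313374 = 2*240 + 1313374 = 480 + 1313374 = 1313854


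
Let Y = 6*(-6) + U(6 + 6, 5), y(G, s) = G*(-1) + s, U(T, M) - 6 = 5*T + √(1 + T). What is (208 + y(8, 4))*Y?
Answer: 6120 + 204*√13 ≈ 6855.5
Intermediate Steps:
U(T, M) = 6 + √(1 + T) + 5*T (U(T, M) = 6 + (5*T + √(1 + T)) = 6 + (√(1 + T) + 5*T) = 6 + √(1 + T) + 5*T)
y(G, s) = s - G (y(G, s) = -G + s = s - G)
Y = 30 + √13 (Y = 6*(-6) + (6 + √(1 + (6 + 6)) + 5*(6 + 6)) = -36 + (6 + √(1 + 12) + 5*12) = -36 + (6 + √13 + 60) = -36 + (66 + √13) = 30 + √13 ≈ 33.606)
(208 + y(8, 4))*Y = (208 + (4 - 1*8))*(30 + √13) = (208 + (4 - 8))*(30 + √13) = (208 - 4)*(30 + √13) = 204*(30 + √13) = 6120 + 204*√13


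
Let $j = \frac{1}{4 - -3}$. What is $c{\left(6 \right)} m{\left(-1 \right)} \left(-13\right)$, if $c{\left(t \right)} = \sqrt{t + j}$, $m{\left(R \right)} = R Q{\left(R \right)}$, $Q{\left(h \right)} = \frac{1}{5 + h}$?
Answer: $\frac{13 \sqrt{301}}{28} \approx 8.0551$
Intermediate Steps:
$m{\left(R \right)} = \frac{R}{5 + R}$
$j = \frac{1}{7}$ ($j = \frac{1}{4 + 3} = \frac{1}{7} \approx 0.14286$)
$c{\left(t \right)} = \sqrt{\frac{1}{7} + t}$ ($c{\left(t \right)} = \sqrt{t + \frac{1}{7}} = \sqrt{\frac{1}{7} + t}$)
$c{\left(6 \right)} m{\left(-1 \right)} \left(-13\right) = \frac{\sqrt{7 + 49 \cdot 6}}{7} \left(- \frac{1}{5 - 1}\right) \left(-13\right) = \frac{\sqrt{7 + 294}}{7} \left(- \frac{1}{4}\right) \left(-13\right) = \frac{\sqrt{301}}{7} \left(\left(-1\right) \frac{1}{4}\right) \left(-13\right) = \frac{\sqrt{301}}{7} \left(- \frac{1}{4}\right) \left(-13\right) = - \frac{\sqrt{301}}{28} \left(-13\right) = \frac{13 \sqrt{301}}{28}$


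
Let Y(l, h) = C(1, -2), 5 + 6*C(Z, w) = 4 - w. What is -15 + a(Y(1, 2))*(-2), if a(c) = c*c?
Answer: -271/18 ≈ -15.056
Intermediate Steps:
C(Z, w) = -⅙ - w/6 (C(Z, w) = -⅚ + (4 - w)/6 = -⅚ + (⅔ - w/6) = -⅙ - w/6)
Y(l, h) = ⅙ (Y(l, h) = -⅙ - ⅙*(-2) = -⅙ + ⅓ = ⅙)
a(c) = c²
-15 + a(Y(1, 2))*(-2) = -15 + (⅙)²*(-2) = -15 + (1/36)*(-2) = -15 - 1/18 = -271/18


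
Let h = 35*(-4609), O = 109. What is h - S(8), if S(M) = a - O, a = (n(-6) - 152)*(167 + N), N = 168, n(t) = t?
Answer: -108276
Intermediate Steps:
a = -52930 (a = (-6 - 152)*(167 + 168) = -158*335 = -52930)
S(M) = -53039 (S(M) = -52930 - 1*109 = -52930 - 109 = -53039)
h = -161315
h - S(8) = -161315 - 1*(-53039) = -161315 + 53039 = -108276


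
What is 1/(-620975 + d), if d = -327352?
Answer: -1/948327 ≈ -1.0545e-6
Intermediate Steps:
1/(-620975 + d) = 1/(-620975 - 327352) = 1/(-948327) = -1/948327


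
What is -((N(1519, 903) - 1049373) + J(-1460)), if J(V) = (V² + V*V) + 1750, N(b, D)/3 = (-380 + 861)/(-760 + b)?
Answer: -813541462/253 ≈ -3.2156e+6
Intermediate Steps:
N(b, D) = 1443/(-760 + b) (N(b, D) = 3*((-380 + 861)/(-760 + b)) = 3*(481/(-760 + b)) = 1443/(-760 + b))
J(V) = 1750 + 2*V² (J(V) = (V² + V²) + 1750 = 2*V² + 1750 = 1750 + 2*V²)
-((N(1519, 903) - 1049373) + J(-1460)) = -((1443/(-760 + 1519) - 1049373) + (1750 + 2*(-1460)²)) = -((1443/759 - 1049373) + (1750 + 2*2131600)) = -((1443*(1/759) - 1049373) + (1750 + 4263200)) = -((481/253 - 1049373) + 4264950) = -(-265490888/253 + 4264950) = -1*813541462/253 = -813541462/253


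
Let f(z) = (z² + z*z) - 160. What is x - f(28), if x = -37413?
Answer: -38821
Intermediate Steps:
f(z) = -160 + 2*z² (f(z) = (z² + z²) - 160 = 2*z² - 160 = -160 + 2*z²)
x - f(28) = -37413 - (-160 + 2*28²) = -37413 - (-160 + 2*784) = -37413 - (-160 + 1568) = -37413 - 1*1408 = -37413 - 1408 = -38821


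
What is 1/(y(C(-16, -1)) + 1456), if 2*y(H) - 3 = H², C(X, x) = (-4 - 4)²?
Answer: 2/7011 ≈ 0.00028527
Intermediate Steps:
C(X, x) = 64 (C(X, x) = (-8)² = 64)
y(H) = 3/2 + H²/2
1/(y(C(-16, -1)) + 1456) = 1/((3/2 + (½)*64²) + 1456) = 1/((3/2 + (½)*4096) + 1456) = 1/((3/2 + 2048) + 1456) = 1/(4099/2 + 1456) = 1/(7011/2) = 2/7011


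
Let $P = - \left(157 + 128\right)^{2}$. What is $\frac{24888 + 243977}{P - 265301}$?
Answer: $- \frac{268865}{346526} \approx -0.77589$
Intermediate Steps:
$P = -81225$ ($P = - 285^{2} = \left(-1\right) 81225 = -81225$)
$\frac{24888 + 243977}{P - 265301} = \frac{24888 + 243977}{-81225 - 265301} = \frac{268865}{-346526} = 268865 \left(- \frac{1}{346526}\right) = - \frac{268865}{346526}$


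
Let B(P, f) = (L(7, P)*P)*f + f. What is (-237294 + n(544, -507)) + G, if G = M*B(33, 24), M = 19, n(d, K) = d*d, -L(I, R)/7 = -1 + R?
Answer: -3311654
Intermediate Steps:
L(I, R) = 7 - 7*R (L(I, R) = -7*(-1 + R) = 7 - 7*R)
B(P, f) = f + P*f*(7 - 7*P) (B(P, f) = ((7 - 7*P)*P)*f + f = (P*(7 - 7*P))*f + f = P*f*(7 - 7*P) + f = f + P*f*(7 - 7*P))
n(d, K) = d**2
G = -3370296 (G = 19*(-1*24*(-1 + 7*33*(-1 + 33))) = 19*(-1*24*(-1 + 7*33*32)) = 19*(-1*24*(-1 + 7392)) = 19*(-1*24*7391) = 19*(-177384) = -3370296)
(-237294 + n(544, -507)) + G = (-237294 + 544**2) - 3370296 = (-237294 + 295936) - 3370296 = 58642 - 3370296 = -3311654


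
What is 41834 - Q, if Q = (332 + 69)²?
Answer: -118967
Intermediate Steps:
Q = 160801 (Q = 401² = 160801)
41834 - Q = 41834 - 1*160801 = 41834 - 160801 = -118967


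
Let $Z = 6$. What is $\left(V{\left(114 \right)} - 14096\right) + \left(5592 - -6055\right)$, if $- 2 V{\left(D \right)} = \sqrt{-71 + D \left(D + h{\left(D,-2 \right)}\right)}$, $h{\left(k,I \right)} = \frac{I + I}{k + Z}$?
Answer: $-2449 - \frac{\sqrt{323030}}{10} \approx -2505.8$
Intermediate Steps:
$h{\left(k,I \right)} = \frac{2 I}{6 + k}$ ($h{\left(k,I \right)} = \frac{I + I}{k + 6} = \frac{2 I}{6 + k}$)
$V{\left(D \right)} = - \frac{\sqrt{-71 + D \left(D - \frac{4}{6 + D}\right)}}{2}$ ($V{\left(D \right)} = - \frac{\sqrt{-71 + D \left(D + 2 \left(-2\right) \frac{1}{6 + D}\right)}}{2} = - \frac{\sqrt{-71 + D \left(D - \frac{4}{6 + D}\right)}}{2}$)
$\left(V{\left(114 \right)} - 14096\right) + \left(5592 - -6055\right) = \left(- \frac{\sqrt{- \frac{4 \cdot 114 - \left(-71 + 114^{2}\right) \left(6 + 114\right)}{6 + 114}}}{2} - 14096\right) + \left(5592 - -6055\right) = \left(- \frac{\sqrt{- \frac{456 - \left(-71 + 12996\right) 120}{120}}}{2} - 14096\right) + \left(5592 + 6055\right) = \left(- \frac{\sqrt{\left(-1\right) \frac{1}{120} \left(456 - 12925 \cdot 120\right)}}{2} - 14096\right) + 11647 = \left(- \frac{\sqrt{\left(-1\right) \frac{1}{120} \left(456 - 1551000\right)}}{2} - 14096\right) + 11647 = \left(- \frac{\sqrt{\left(-1\right) \frac{1}{120} \left(-1550544\right)}}{2} - 14096\right) + 11647 = \left(- \frac{\sqrt{\frac{64606}{5}}}{2} - 14096\right) + 11647 = \left(- \frac{\frac{1}{5} \sqrt{323030}}{2} - 14096\right) + 11647 = \left(- \frac{\sqrt{323030}}{10} - 14096\right) + 11647 = \left(-14096 - \frac{\sqrt{323030}}{10}\right) + 11647 = -2449 - \frac{\sqrt{323030}}{10}$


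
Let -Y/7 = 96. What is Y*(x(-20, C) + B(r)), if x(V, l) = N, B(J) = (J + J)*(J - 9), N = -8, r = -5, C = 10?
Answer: -88704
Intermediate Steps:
Y = -672 (Y = -7*96 = -672)
B(J) = 2*J*(-9 + J) (B(J) = (2*J)*(-9 + J) = 2*J*(-9 + J))
x(V, l) = -8
Y*(x(-20, C) + B(r)) = -672*(-8 + 2*(-5)*(-9 - 5)) = -672*(-8 + 2*(-5)*(-14)) = -672*(-8 + 140) = -672*132 = -88704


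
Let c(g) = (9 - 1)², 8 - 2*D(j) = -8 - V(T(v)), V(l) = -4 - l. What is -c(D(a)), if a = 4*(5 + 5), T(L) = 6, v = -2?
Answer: -64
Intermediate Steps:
a = 40 (a = 4*10 = 40)
D(j) = 3 (D(j) = 4 - (-8 - (-4 - 1*6))/2 = 4 - (-8 - (-4 - 6))/2 = 4 - (-8 - 1*(-10))/2 = 4 - (-8 + 10)/2 = 4 - ½*2 = 4 - 1 = 3)
c(g) = 64 (c(g) = 8² = 64)
-c(D(a)) = -1*64 = -64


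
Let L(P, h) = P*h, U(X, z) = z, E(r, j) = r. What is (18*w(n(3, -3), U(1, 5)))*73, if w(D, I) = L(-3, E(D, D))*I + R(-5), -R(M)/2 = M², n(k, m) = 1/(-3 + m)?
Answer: -62415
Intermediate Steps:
R(M) = -2*M²
w(D, I) = -50 - 3*D*I (w(D, I) = (-3*D)*I - 2*(-5)² = -3*D*I - 2*25 = -3*D*I - 50 = -50 - 3*D*I)
(18*w(n(3, -3), U(1, 5)))*73 = (18*(-50 - 3*5/(-3 - 3)))*73 = (18*(-50 - 3*5/(-6)))*73 = (18*(-50 - 3*(-⅙)*5))*73 = (18*(-50 + 5/2))*73 = (18*(-95/2))*73 = -855*73 = -62415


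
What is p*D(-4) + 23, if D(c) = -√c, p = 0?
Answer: 23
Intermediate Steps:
p*D(-4) + 23 = 0*(-√(-4)) + 23 = 0*(-2*I) + 23 = 0 + 23 = 23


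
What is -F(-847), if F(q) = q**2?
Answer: -717409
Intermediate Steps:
-F(-847) = -1*(-847)**2 = -1*717409 = -717409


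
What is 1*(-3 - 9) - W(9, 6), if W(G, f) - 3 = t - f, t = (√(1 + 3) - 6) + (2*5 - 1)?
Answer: -14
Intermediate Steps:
t = 5 (t = (√4 - 6) + (10 - 1) = (2 - 6) + 9 = -4 + 9 = 5)
W(G, f) = 8 - f (W(G, f) = 3 + (5 - f) = 8 - f)
1*(-3 - 9) - W(9, 6) = 1*(-3 - 9) - (8 - 1*6) = 1*(-12) - (8 - 6) = -12 - 1*2 = -12 - 2 = -14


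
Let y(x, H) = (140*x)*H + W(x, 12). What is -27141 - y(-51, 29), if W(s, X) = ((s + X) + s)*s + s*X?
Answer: 175941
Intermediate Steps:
W(s, X) = X*s + s*(X + 2*s) (W(s, X) = ((X + s) + s)*s + X*s = (X + 2*s)*s + X*s = s*(X + 2*s) + X*s = X*s + s*(X + 2*s))
y(x, H) = 2*x*(12 + x) + 140*H*x (y(x, H) = (140*x)*H + 2*x*(12 + x) = 140*H*x + 2*x*(12 + x) = 2*x*(12 + x) + 140*H*x)
-27141 - y(-51, 29) = -27141 - 2*(-51)*(12 - 51 + 70*29) = -27141 - 2*(-51)*(12 - 51 + 2030) = -27141 - 2*(-51)*1991 = -27141 - 1*(-203082) = -27141 + 203082 = 175941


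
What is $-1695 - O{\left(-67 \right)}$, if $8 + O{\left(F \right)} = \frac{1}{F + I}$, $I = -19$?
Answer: $- \frac{145081}{86} \approx -1687.0$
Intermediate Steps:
$O{\left(F \right)} = -8 + \frac{1}{-19 + F}$ ($O{\left(F \right)} = -8 + \frac{1}{F - 19} = -8 + \frac{1}{-19 + F}$)
$-1695 - O{\left(-67 \right)} = -1695 - \frac{153 - -536}{-19 - 67} = -1695 - \frac{153 + 536}{-86} = -1695 - \left(- \frac{1}{86}\right) 689 = -1695 - - \frac{689}{86} = -1695 + \frac{689}{86} = - \frac{145081}{86}$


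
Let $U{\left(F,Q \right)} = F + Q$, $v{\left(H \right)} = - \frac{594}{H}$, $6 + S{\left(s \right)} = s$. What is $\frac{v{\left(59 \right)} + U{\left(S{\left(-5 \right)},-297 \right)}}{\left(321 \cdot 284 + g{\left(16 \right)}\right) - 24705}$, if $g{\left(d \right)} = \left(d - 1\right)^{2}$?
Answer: $- \frac{9383}{1967178} \approx -0.0047698$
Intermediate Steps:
$S{\left(s \right)} = -6 + s$
$g{\left(d \right)} = \left(-1 + d\right)^{2}$
$\frac{v{\left(59 \right)} + U{\left(S{\left(-5 \right)},-297 \right)}}{\left(321 \cdot 284 + g{\left(16 \right)}\right) - 24705} = \frac{- \frac{594}{59} - 308}{\left(321 \cdot 284 + \left(-1 + 16\right)^{2}\right) - 24705} = \frac{\left(-594\right) \frac{1}{59} - 308}{\left(91164 + 15^{2}\right) + \left(-115493 + 90788\right)} = \frac{- \frac{594}{59} - 308}{\left(91164 + 225\right) - 24705} = - \frac{18766}{59 \left(91389 - 24705\right)} = - \frac{18766}{59 \cdot 66684} = \left(- \frac{18766}{59}\right) \frac{1}{66684} = - \frac{9383}{1967178}$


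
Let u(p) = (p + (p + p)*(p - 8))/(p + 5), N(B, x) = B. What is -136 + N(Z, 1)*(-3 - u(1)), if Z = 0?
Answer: -136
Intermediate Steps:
u(p) = (p + 2*p*(-8 + p))/(5 + p) (u(p) = (p + (2*p)*(-8 + p))/(5 + p) = (p + 2*p*(-8 + p))/(5 + p))
-136 + N(Z, 1)*(-3 - u(1)) = -136 + 0*(-3 - (-15 + 2*1)/(5 + 1)) = -136 + 0*(-3 - (-15 + 2)/6) = -136 + 0*(-3 - (-13)/6) = -136 + 0*(-3 - 1*(-13/6)) = -136 + 0*(-3 + 13/6) = -136 + 0*(-⅚) = -136 + 0 = -136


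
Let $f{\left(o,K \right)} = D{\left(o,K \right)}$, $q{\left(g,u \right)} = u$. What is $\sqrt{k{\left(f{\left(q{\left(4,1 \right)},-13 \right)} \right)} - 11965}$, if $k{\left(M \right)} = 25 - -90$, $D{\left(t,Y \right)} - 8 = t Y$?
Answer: $5 i \sqrt{474} \approx 108.86 i$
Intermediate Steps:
$D{\left(t,Y \right)} = 8 + Y t$ ($D{\left(t,Y \right)} = 8 + t Y = 8 + Y t$)
$f{\left(o,K \right)} = 8 + K o$
$k{\left(M \right)} = 115$ ($k{\left(M \right)} = 25 + 90 = 115$)
$\sqrt{k{\left(f{\left(q{\left(4,1 \right)},-13 \right)} \right)} - 11965} = \sqrt{115 - 11965} = \sqrt{-11850} = 5 i \sqrt{474}$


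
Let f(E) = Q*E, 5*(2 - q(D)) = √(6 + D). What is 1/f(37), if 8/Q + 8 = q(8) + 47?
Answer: 41/296 - √14/1480 ≈ 0.13599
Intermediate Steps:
q(D) = 2 - √(6 + D)/5
Q = 8/(41 - √14/5) (Q = 8/(-8 + ((2 - √(6 + 8)/5) + 47)) = 8/(-8 + ((2 - √14/5) + 47)) = 8/(-8 + (49 - √14/5)) = 8/(41 - √14/5) ≈ 0.19875)
f(E) = E*(8200/42011 + 40*√14/42011) (f(E) = (8200/42011 + 40*√14/42011)*E = E*(8200/42011 + 40*√14/42011))
1/f(37) = 1/((8200/42011)*37 + (40/42011)*37*√14) = 1/(303400/42011 + 1480*√14/42011)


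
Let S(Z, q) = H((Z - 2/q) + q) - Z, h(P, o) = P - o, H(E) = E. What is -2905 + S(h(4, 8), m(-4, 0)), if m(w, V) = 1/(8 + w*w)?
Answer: -70871/24 ≈ -2953.0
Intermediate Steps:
m(w, V) = 1/(8 + w²)
S(Z, q) = q - 2/q (S(Z, q) = ((Z - 2/q) + q) - Z = (Z + q - 2/q) - Z = q - 2/q)
-2905 + S(h(4, 8), m(-4, 0)) = -2905 + (1/(8 + (-4)²) - 2/(1/(8 + (-4)²))) = -2905 + (1/(8 + 16) - 2/(1/(8 + 16))) = -2905 + (1/24 - 2/(1/24)) = -2905 + (1/24 - 2/1/24) = -2905 + (1/24 - 2*24) = -2905 + (1/24 - 48) = -2905 - 1151/24 = -70871/24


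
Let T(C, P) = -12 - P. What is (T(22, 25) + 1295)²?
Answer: 1582564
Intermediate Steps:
(T(22, 25) + 1295)² = ((-12 - 1*25) + 1295)² = ((-12 - 25) + 1295)² = (-37 + 1295)² = 1258² = 1582564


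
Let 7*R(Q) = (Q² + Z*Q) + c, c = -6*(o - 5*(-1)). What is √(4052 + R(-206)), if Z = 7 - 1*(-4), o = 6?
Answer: 2*√119819/7 ≈ 98.900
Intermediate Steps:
Z = 11 (Z = 7 + 4 = 11)
c = -66 (c = -6*(6 - 5*(-1)) = -6*(6 + 5) = -6*11 = -66)
R(Q) = -66/7 + Q²/7 + 11*Q/7 (R(Q) = ((Q² + 11*Q) - 66)/7 = (-66 + Q² + 11*Q)/7 = -66/7 + Q²/7 + 11*Q/7)
√(4052 + R(-206)) = √(4052 + (-66/7 + (⅐)*(-206)² + (11/7)*(-206))) = √(4052 + (-66/7 + (⅐)*42436 - 2266/7)) = √(4052 + (-66/7 + 42436/7 - 2266/7)) = √(4052 + 40104/7) = √(68468/7) = 2*√119819/7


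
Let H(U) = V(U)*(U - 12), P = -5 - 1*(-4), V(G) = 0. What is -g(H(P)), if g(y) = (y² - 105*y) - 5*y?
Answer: 0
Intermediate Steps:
P = -1 (P = -5 + 4 = -1)
H(U) = 0 (H(U) = 0*(U - 12) = 0*(-12 + U) = 0)
g(y) = y² - 110*y
-g(H(P)) = -0*(-110 + 0) = -0*(-110) = -1*0 = 0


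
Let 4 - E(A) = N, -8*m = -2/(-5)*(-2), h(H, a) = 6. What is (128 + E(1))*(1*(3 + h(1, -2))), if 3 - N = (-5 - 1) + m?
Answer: 11079/10 ≈ 1107.9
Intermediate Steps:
m = 1/10 (m = -(-2/(-5))*(-2)/8 = -(-2*(-1/5))*(-2)/8 = -(-2)/20 = -1/8*(-4/5) = 1/10 ≈ 0.10000)
N = 89/10 (N = 3 - ((-5 - 1) + 1/10) = 3 - (-6 + 1/10) = 3 - 1*(-59/10) = 3 + 59/10 = 89/10 ≈ 8.9000)
E(A) = -49/10 (E(A) = 4 - 1*89/10 = 4 - 89/10 = -49/10)
(128 + E(1))*(1*(3 + h(1, -2))) = (128 - 49/10)*(1*(3 + 6)) = 1231*(1*9)/10 = (1231/10)*9 = 11079/10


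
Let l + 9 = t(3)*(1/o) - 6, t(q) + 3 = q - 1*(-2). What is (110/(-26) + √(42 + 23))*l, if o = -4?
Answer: 1705/26 - 31*√65/2 ≈ -59.388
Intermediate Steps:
t(q) = -1 + q (t(q) = -3 + (q - 1*(-2)) = -3 + (q + 2) = -3 + (2 + q) = -1 + q)
l = -31/2 (l = -9 + ((-1 + 3)*(1/(-4)) - 6) = -9 + (2*(1*(-¼)) - 6) = -9 + (2*(-¼) - 6) = -9 + (-½ - 6) = -9 - 13/2 = -31/2 ≈ -15.500)
(110/(-26) + √(42 + 23))*l = (110/(-26) + √(42 + 23))*(-31/2) = (110*(-1/26) + √65)*(-31/2) = (-55/13 + √65)*(-31/2) = 1705/26 - 31*√65/2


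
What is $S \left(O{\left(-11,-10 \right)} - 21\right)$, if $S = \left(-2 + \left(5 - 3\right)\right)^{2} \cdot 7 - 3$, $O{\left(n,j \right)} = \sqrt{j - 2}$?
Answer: $63 - 6 i \sqrt{3} \approx 63.0 - 10.392 i$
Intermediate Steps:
$O{\left(n,j \right)} = \sqrt{-2 + j}$
$S = -3$ ($S = \left(-2 + 2\right)^{2} \cdot 7 - 3 = 0^{2} \cdot 7 - 3 = 0 \cdot 7 - 3 = 0 - 3 = -3$)
$S \left(O{\left(-11,-10 \right)} - 21\right) = - 3 \left(\sqrt{-2 - 10} - 21\right) = - 3 \left(\sqrt{-12} - 21\right) = - 3 \left(2 i \sqrt{3} - 21\right) = - 3 \left(-21 + 2 i \sqrt{3}\right) = 63 - 6 i \sqrt{3}$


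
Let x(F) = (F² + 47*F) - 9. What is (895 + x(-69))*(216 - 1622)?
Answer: -3380024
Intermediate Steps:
x(F) = -9 + F² + 47*F
(895 + x(-69))*(216 - 1622) = (895 + (-9 + (-69)² + 47*(-69)))*(216 - 1622) = (895 + (-9 + 4761 - 3243))*(-1406) = (895 + 1509)*(-1406) = 2404*(-1406) = -3380024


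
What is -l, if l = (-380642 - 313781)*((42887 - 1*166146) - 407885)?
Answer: -368838609912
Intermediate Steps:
l = 368838609912 (l = -694423*((42887 - 166146) - 407885) = -694423*(-123259 - 407885) = -694423*(-531144) = 368838609912)
-l = -1*368838609912 = -368838609912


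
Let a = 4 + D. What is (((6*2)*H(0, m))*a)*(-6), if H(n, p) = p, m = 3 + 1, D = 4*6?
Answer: -8064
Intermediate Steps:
D = 24
m = 4
a = 28 (a = 4 + 24 = 28)
(((6*2)*H(0, m))*a)*(-6) = (((6*2)*4)*28)*(-6) = ((12*4)*28)*(-6) = (48*28)*(-6) = 1344*(-6) = -8064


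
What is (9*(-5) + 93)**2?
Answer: 2304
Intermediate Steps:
(9*(-5) + 93)**2 = (-45 + 93)**2 = 48**2 = 2304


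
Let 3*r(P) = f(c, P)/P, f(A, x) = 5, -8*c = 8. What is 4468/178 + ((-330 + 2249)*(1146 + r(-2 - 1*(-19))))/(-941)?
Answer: -9875692847/4271199 ≈ -2312.2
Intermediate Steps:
c = -1 (c = -⅛*8 = -1)
r(P) = 5/(3*P) (r(P) = (5/P)/3 = 5/(3*P))
4468/178 + ((-330 + 2249)*(1146 + r(-2 - 1*(-19))))/(-941) = 4468/178 + ((-330 + 2249)*(1146 + 5/(3*(-2 - 1*(-19)))))/(-941) = 4468*(1/178) + (1919*(1146 + 5/(3*(-2 + 19))))*(-1/941) = 2234/89 + (1919*(1146 + (5/3)/17))*(-1/941) = 2234/89 + (1919*(1146 + (5/3)*(1/17)))*(-1/941) = 2234/89 + (1919*(1146 + 5/51))*(-1/941) = 2234/89 + (1919*(58451/51))*(-1/941) = 2234/89 + (112167469/51)*(-1/941) = 2234/89 - 112167469/47991 = -9875692847/4271199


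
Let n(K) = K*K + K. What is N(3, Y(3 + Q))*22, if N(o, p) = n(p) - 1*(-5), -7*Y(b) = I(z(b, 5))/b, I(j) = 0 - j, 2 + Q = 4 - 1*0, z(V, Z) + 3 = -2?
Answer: 5258/49 ≈ 107.31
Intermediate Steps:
z(V, Z) = -5 (z(V, Z) = -3 - 2 = -5)
Q = 2 (Q = -2 + (4 - 1*0) = -2 + (4 + 0) = -2 + 4 = 2)
I(j) = -j
n(K) = K + K² (n(K) = K² + K = K + K²)
Y(b) = -5/(7*b) (Y(b) = -(-1*(-5))/(7*b) = -5/(7*b))
N(o, p) = 5 + p*(1 + p) (N(o, p) = p*(1 + p) - 1*(-5) = p*(1 + p) + 5 = 5 + p*(1 + p))
N(3, Y(3 + Q))*22 = (5 + (-5/(7*(3 + 2)))*(1 - 5/(7*(3 + 2))))*22 = (5 + (-5/7/5)*(1 - 5/7/5))*22 = (5 + (-5/7*⅕)*(1 - 5/7*⅕))*22 = (5 - (1 - ⅐)/7)*22 = (5 - ⅐*6/7)*22 = (5 - 6/49)*22 = (239/49)*22 = 5258/49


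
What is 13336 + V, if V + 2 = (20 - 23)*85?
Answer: 13079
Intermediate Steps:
V = -257 (V = -2 + (20 - 23)*85 = -2 - 3*85 = -2 - 255 = -257)
13336 + V = 13336 - 257 = 13079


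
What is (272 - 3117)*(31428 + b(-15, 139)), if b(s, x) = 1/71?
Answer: -6348301705/71 ≈ -8.9413e+7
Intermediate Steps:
b(s, x) = 1/71
(272 - 3117)*(31428 + b(-15, 139)) = (272 - 3117)*(31428 + 1/71) = -2845*2231389/71 = -6348301705/71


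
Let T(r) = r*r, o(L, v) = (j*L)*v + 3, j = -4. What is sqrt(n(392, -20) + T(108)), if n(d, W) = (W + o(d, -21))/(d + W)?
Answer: sqrt(406588467)/186 ≈ 108.41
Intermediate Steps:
o(L, v) = 3 - 4*L*v (o(L, v) = (-4*L)*v + 3 = -4*L*v + 3 = 3 - 4*L*v)
n(d, W) = (3 + W + 84*d)/(W + d) (n(d, W) = (W + (3 - 4*d*(-21)))/(d + W) = (W + (3 + 84*d))/(W + d) = (3 + W + 84*d)/(W + d))
T(r) = r**2
sqrt(n(392, -20) + T(108)) = sqrt((3 - 20 + 84*392)/(-20 + 392) + 108**2) = sqrt((3 - 20 + 32928)/372 + 11664) = sqrt((1/372)*32911 + 11664) = sqrt(32911/372 + 11664) = sqrt(4371919/372) = sqrt(406588467)/186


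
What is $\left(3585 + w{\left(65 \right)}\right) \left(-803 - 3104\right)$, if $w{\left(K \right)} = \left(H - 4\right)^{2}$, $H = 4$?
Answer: $-14006595$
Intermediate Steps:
$w{\left(K \right)} = 0$ ($w{\left(K \right)} = \left(4 - 4\right)^{2} = 0^{2} = 0$)
$\left(3585 + w{\left(65 \right)}\right) \left(-803 - 3104\right) = \left(3585 + 0\right) \left(-803 - 3104\right) = 3585 \left(-3907\right) = -14006595$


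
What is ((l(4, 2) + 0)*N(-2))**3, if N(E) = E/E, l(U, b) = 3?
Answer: 27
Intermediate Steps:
N(E) = 1
((l(4, 2) + 0)*N(-2))**3 = ((3 + 0)*1)**3 = (3*1)**3 = 3**3 = 27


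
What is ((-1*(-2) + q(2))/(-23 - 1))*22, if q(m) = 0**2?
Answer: -11/6 ≈ -1.8333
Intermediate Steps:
q(m) = 0
((-1*(-2) + q(2))/(-23 - 1))*22 = ((-1*(-2) + 0)/(-23 - 1))*22 = ((2 + 0)/(-24))*22 = (2*(-1/24))*22 = -1/12*22 = -11/6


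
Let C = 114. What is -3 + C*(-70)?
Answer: -7983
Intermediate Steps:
-3 + C*(-70) = -3 + 114*(-70) = -3 - 7980 = -7983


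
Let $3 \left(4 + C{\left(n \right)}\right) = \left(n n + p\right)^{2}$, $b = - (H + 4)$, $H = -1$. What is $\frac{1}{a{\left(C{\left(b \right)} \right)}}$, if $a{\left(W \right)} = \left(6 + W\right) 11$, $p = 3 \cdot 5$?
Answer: $\frac{1}{2134} \approx 0.0004686$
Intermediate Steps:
$p = 15$
$b = -3$ ($b = - (-1 + 4) = \left(-1\right) 3 = -3$)
$C{\left(n \right)} = -4 + \frac{\left(15 + n^{2}\right)^{2}}{3}$ ($C{\left(n \right)} = -4 + \frac{\left(n n + 15\right)^{2}}{3} = -4 + \frac{\left(n^{2} + 15\right)^{2}}{3} = -4 + \frac{\left(15 + n^{2}\right)^{2}}{3}$)
$a{\left(W \right)} = 66 + 11 W$
$\frac{1}{a{\left(C{\left(b \right)} \right)}} = \frac{1}{66 + 11 \left(-4 + \frac{\left(15 + \left(-3\right)^{2}\right)^{2}}{3}\right)} = \frac{1}{66 + 11 \left(-4 + \frac{\left(15 + 9\right)^{2}}{3}\right)} = \frac{1}{66 + 11 \left(-4 + \frac{24^{2}}{3}\right)} = \frac{1}{66 + 11 \left(-4 + \frac{1}{3} \cdot 576\right)} = \frac{1}{66 + 11 \left(-4 + 192\right)} = \frac{1}{66 + 11 \cdot 188} = \frac{1}{66 + 2068} = \frac{1}{2134}$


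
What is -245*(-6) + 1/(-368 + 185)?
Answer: 269009/183 ≈ 1470.0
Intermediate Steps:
-245*(-6) + 1/(-368 + 185) = 1470 + 1/(-183) = 1470 - 1/183 = 269009/183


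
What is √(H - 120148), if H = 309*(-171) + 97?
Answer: 3*I*√19210 ≈ 415.8*I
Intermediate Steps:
H = -52742 (H = -52839 + 97 = -52742)
√(H - 120148) = √(-52742 - 120148) = √(-172890) = 3*I*√19210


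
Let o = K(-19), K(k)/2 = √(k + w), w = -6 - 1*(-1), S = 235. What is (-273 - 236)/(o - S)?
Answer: 119615/55321 + 2036*I*√6/55321 ≈ 2.1622 + 0.09015*I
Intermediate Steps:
w = -5 (w = -6 + 1 = -5)
K(k) = 2*√(-5 + k) (K(k) = 2*√(k - 5) = 2*√(-5 + k))
o = 4*I*√6 (o = 2*√(-5 - 19) = 2*√(-24) = 2*(2*I*√6) = 4*I*√6 ≈ 9.798*I)
(-273 - 236)/(o - S) = (-273 - 236)/(4*I*√6 - 1*235) = -509/(4*I*√6 - 235) = -509/(-235 + 4*I*√6)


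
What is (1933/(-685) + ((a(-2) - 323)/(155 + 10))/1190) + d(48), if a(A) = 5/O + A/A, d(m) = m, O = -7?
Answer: 2835570449/62766550 ≈ 45.176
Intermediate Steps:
a(A) = 2/7 (a(A) = 5/(-7) + A/A = 5*(-1/7) + 1 = -5/7 + 1 = 2/7)
(1933/(-685) + ((a(-2) - 323)/(155 + 10))/1190) + d(48) = (1933/(-685) + ((2/7 - 323)/(155 + 10))/1190) + 48 = (1933*(-1/685) - 2259/7/165*(1/1190)) + 48 = (-1933/685 - 2259/7*1/165*(1/1190)) + 48 = (-1933/685 - 753/385*1/1190) + 48 = (-1933/685 - 753/458150) + 48 = -177223951/62766550 + 48 = 2835570449/62766550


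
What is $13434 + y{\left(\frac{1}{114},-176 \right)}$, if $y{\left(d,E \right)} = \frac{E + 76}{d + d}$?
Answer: $7734$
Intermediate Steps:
$y{\left(d,E \right)} = \frac{76 + E}{2 d}$
$13434 + y{\left(\frac{1}{114},-176 \right)} = 13434 + \frac{76 - 176}{2 \cdot \frac{1}{114}} = 13434 + \frac{1}{2} \frac{1}{\frac{1}{114}} \left(-100\right) = 13434 + \frac{1}{2} \cdot 114 \left(-100\right) = 13434 - 5700 = 7734$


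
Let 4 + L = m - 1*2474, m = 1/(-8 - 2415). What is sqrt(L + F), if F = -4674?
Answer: I*sqrt(41988886631)/2423 ≈ 84.569*I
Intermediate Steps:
m = -1/2423 (m = 1/(-2423) = -1/2423 ≈ -0.00041271)
L = -6004195/2423 (L = -4 + (-1/2423 - 1*2474) = -4 + (-1/2423 - 2474) = -4 - 5994503/2423 = -6004195/2423 ≈ -2478.0)
sqrt(L + F) = sqrt(-6004195/2423 - 4674) = sqrt(-17329297/2423) = I*sqrt(41988886631)/2423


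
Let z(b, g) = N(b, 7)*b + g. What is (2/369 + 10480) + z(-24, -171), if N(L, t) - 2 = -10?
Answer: 3874871/369 ≈ 10501.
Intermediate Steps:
N(L, t) = -8 (N(L, t) = 2 - 10 = -8)
z(b, g) = g - 8*b (z(b, g) = -8*b + g = g - 8*b)
(2/369 + 10480) + z(-24, -171) = (2/369 + 10480) + (-171 - 8*(-24)) = ((1/369)*2 + 10480) + (-171 + 192) = (2/369 + 10480) + 21 = 3867122/369 + 21 = 3874871/369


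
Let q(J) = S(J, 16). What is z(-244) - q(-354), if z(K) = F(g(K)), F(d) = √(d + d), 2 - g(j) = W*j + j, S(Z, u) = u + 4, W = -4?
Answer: -20 + 2*I*√365 ≈ -20.0 + 38.21*I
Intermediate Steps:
S(Z, u) = 4 + u
q(J) = 20 (q(J) = 4 + 16 = 20)
g(j) = 2 + 3*j (g(j) = 2 - (-4*j + j) = 2 - (-3)*j = 2 + 3*j)
F(d) = √2*√d (F(d) = √(2*d) = √2*√d)
z(K) = √2*√(2 + 3*K)
z(-244) - q(-354) = √(4 + 6*(-244)) - 1*20 = √(4 - 1464) - 20 = √(-1460) - 20 = 2*I*√365 - 20 = -20 + 2*I*√365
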